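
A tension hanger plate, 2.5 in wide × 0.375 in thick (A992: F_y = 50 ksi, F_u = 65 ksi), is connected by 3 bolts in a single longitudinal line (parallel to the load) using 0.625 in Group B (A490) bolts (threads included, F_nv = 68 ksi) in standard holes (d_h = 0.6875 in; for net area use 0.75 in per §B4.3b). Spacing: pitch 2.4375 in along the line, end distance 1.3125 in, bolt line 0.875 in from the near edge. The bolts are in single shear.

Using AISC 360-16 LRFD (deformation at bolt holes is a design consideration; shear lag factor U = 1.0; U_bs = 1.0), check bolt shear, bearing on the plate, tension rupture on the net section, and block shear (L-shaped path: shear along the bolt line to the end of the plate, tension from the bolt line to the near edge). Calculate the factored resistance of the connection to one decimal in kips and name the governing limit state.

Bolt shear: A_b = π(0.625)²/4 = 0.3068 in². φR_n = 0.75 × 68 × 0.3068 × 3 × 1 = 46.9 kips.
Bearing (0.375 in plate, F_u = 65 ksi): end bolts L_c = 1.3125 − 0.6875/2 = 0.96875, R_n = min(1.2×0.96875×0.375×65, 2.4×0.625×0.375×65) = 28.336 kips/bolt; interior L_c = 2.4375 − 0.6875 = 1.75, R_n = 36.563 kips/bolt. φR_n = 0.75 × (1×28.336 + 2×36.563) = 76.1 kips.
Tension rupture (net): A_n = (2.5 − 1×0.75)×0.375 = 0.65625 in² (U = 1.0, A_e = A_n). φR_n = 0.75 × 65 × 0.65625 = 32.0 kips.
Block shear: shear path 1×[1.3125+2×2.4375] = 1×6.1875 in, A_gv = 2.3203, A_nv = 1×(6.1875 − 2.5×0.75)×0.375 = 1.6172 in²; tension to near edge: (0.875 − 0.5×0.75)×0.375 = 0.1875 in². R_n = min(0.6×65×1.6172, 0.6×50×2.3203) + 1.0×65×0.1875 = min(63.071, 69.609) + 12.188 = 75.259 kips. φR_n = 0.75 × 75.259 = 56.4 kips.
Governing: min(46.9, 76.1, 32.0, 56.4) = 32.0 kips → net-section rupture.

32.0 kips (net-section rupture governs)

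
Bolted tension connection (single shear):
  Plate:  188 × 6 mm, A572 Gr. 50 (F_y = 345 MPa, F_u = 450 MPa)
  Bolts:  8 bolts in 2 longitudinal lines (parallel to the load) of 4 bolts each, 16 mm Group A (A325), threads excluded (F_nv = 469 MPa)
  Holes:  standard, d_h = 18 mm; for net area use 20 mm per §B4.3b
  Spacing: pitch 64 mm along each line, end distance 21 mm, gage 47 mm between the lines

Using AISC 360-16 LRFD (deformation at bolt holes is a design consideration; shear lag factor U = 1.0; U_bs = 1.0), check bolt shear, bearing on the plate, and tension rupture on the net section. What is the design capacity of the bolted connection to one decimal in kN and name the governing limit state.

Bolt shear: A_b = π(16)²/4 = 201.06 mm². φR_n = 0.75 × 469 × 201.06 × 8 × 1 = 565.8 kN.
Bearing (6 mm plate, F_u = 450 MPa): end bolts L_c = 21 − 18/2 = 12, R_n = min(1.2×12×6×450, 2.4×16×6×450) = 38.88 kN/bolt; interior L_c = 64 − 18 = 46, R_n = 103.68 kN/bolt. φR_n = 0.75 × (2×38.88 + 6×103.68) = 524.9 kN.
Tension rupture (net): A_n = (188 − 2×20)×6 = 888 mm² (U = 1.0, A_e = A_n). φR_n = 0.75 × 450 × 888 = 299.7 kN.
Governing: min(565.8, 524.9, 299.7) = 299.7 kN → net-section rupture.

299.7 kN (net-section rupture governs)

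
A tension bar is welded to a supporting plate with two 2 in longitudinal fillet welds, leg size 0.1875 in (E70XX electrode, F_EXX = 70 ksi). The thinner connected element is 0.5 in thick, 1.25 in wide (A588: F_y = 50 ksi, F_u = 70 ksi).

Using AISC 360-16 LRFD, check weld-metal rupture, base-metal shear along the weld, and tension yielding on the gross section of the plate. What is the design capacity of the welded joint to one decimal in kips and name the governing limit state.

Weld metal: throat = 0.707×0.1875 = 0.13256 in, L = 2×2 = 4 in. φR_n = 0.75 × 0.6 × 70 × 0.13256 × 4 = 16.7 kips.
Base metal shear (0.5 in plate): yield φR_n = 1.0×0.6×50×0.5×4 = 60.0 kips; rupture φR_n = 0.75×0.6×70×0.5×4 = 63.0 kips; take 60.0 kips (yield).
Tension yield (gross): A_g = 1.25×0.5 = 0.625 in². φR_n = 0.90 × 50 × 0.625 = 28.1 kips.
Governing: min(16.7, 60.0, 28.1) = 16.7 kips → weld metal.

16.7 kips (weld metal governs)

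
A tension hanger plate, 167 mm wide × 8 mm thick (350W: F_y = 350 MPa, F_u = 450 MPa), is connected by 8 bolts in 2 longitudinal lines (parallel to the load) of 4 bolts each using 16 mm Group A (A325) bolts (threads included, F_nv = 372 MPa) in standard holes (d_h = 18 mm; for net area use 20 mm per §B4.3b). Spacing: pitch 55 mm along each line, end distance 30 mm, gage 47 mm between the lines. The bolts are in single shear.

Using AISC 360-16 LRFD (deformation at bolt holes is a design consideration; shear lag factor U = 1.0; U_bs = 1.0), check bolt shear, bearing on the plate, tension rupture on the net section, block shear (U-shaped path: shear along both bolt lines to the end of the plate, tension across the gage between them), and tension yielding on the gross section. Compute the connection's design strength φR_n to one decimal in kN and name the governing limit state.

Bolt shear: A_b = π(16)²/4 = 201.06 mm². φR_n = 0.75 × 372 × 201.06 × 8 × 1 = 448.8 kN.
Bearing (8 mm plate, F_u = 450 MPa): end bolts L_c = 30 − 18/2 = 21, R_n = min(1.2×21×8×450, 2.4×16×8×450) = 90.72 kN/bolt; interior L_c = 55 − 18 = 37, R_n = 138.24 kN/bolt. φR_n = 0.75 × (2×90.72 + 6×138.24) = 758.2 kN.
Tension rupture (net): A_n = (167 − 2×20)×8 = 1016 mm² (U = 1.0, A_e = A_n). φR_n = 0.75 × 450 × 1016 = 342.9 kN.
Block shear: shear path 2×[30+3×55] = 2×195 mm, A_gv = 3120, A_nv = 2×(195 − 3.5×20)×8 = 2000 mm²; tension across gage: (47 − 1×20)×8 = 216 mm². R_n = min(0.6×450×2000, 0.6×350×3120) + 1.0×450×216 = min(540, 655.2) + 97.2 = 637.2 kN. φR_n = 0.75 × 637.2 = 477.9 kN.
Tension yield (gross): A_g = 167×8 = 1336 mm². φR_n = 0.90 × 350 × 1336 = 420.8 kN.
Governing: min(448.8, 758.2, 342.9, 477.9, 420.8) = 342.9 kN → net-section rupture.

342.9 kN (net-section rupture governs)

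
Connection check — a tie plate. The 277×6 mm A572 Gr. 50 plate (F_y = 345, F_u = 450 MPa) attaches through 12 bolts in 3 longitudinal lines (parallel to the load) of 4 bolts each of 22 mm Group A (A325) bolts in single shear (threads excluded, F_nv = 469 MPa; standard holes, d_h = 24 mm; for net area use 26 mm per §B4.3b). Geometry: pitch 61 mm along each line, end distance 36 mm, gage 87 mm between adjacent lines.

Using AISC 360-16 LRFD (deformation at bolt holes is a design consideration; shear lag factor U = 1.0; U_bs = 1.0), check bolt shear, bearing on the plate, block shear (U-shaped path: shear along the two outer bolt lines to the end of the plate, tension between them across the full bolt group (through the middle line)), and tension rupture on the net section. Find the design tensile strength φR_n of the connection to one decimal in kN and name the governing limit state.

403.0 kN (net-section rupture governs)

Bolt shear: A_b = π(22)²/4 = 380.13 mm². φR_n = 0.75 × 469 × 380.13 × 12 × 1 = 1604.5 kN.
Bearing (6 mm plate, F_u = 450 MPa): end bolts L_c = 36 − 24/2 = 24, R_n = min(1.2×24×6×450, 2.4×22×6×450) = 77.76 kN/bolt; interior L_c = 61 − 24 = 37, R_n = 119.88 kN/bolt. φR_n = 0.75 × (3×77.76 + 9×119.88) = 984.2 kN.
Block shear: shear path 2×[36+3×61] = 2×219 mm, A_gv = 2628, A_nv = 2×(219 − 3.5×26)×6 = 1536 mm²; tension across gage: (174 − 2×26)×6 = 732 mm². R_n = min(0.6×450×1536, 0.6×345×2628) + 1.0×450×732 = min(414.72, 544) + 329.4 = 744.12 kN. φR_n = 0.75 × 744.12 = 558.1 kN.
Tension rupture (net): A_n = (277 − 3×26)×6 = 1194 mm² (U = 1.0, A_e = A_n). φR_n = 0.75 × 450 × 1194 = 403.0 kN.
Governing: min(1604.5, 984.2, 558.1, 403.0) = 403.0 kN → net-section rupture.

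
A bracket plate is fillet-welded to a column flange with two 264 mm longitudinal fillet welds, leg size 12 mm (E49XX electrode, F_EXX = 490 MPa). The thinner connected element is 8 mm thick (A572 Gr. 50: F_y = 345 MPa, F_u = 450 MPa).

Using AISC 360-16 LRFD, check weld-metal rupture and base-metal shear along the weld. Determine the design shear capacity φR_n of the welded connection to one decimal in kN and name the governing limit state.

855.4 kN (base-metal shear governs)

Weld metal: throat = 0.707×12 = 8.484 mm, L = 2×264 = 528 mm. φR_n = 0.75 × 0.6 × 490 × 8.484 × 528 = 987.7 kN.
Base metal shear (8 mm plate): yield φR_n = 1.0×0.6×345×8×528 = 874.4 kN; rupture φR_n = 0.75×0.6×450×8×528 = 855.4 kN; take 855.4 kN (rupture).
Governing: min(987.7, 855.4) = 855.4 kN → base-metal shear.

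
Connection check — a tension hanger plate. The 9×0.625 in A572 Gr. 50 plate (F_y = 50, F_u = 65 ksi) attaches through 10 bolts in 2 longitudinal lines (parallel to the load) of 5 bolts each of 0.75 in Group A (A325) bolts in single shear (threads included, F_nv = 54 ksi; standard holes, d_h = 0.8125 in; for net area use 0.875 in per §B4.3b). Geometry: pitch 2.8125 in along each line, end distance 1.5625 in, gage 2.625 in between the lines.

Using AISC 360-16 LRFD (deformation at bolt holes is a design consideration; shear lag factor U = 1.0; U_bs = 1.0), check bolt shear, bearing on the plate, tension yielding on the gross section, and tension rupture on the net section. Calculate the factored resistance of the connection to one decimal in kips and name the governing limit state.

Bolt shear: A_b = π(0.75)²/4 = 0.44179 in². φR_n = 0.75 × 54 × 0.44179 × 10 × 1 = 178.9 kips.
Bearing (0.625 in plate, F_u = 65 ksi): end bolts L_c = 1.5625 − 0.8125/2 = 1.15625, R_n = min(1.2×1.15625×0.625×65, 2.4×0.75×0.625×65) = 56.367 kips/bolt; interior L_c = 2.8125 − 0.8125 = 2, R_n = 73.125 kips/bolt. φR_n = 0.75 × (2×56.367 + 8×73.125) = 523.3 kips.
Tension yield (gross): A_g = 9×0.625 = 5.625 in². φR_n = 0.90 × 50 × 5.625 = 253.1 kips.
Tension rupture (net): A_n = (9 − 2×0.875)×0.625 = 4.5313 in² (U = 1.0, A_e = A_n). φR_n = 0.75 × 65 × 4.5313 = 220.9 kips.
Governing: min(178.9, 523.3, 253.1, 220.9) = 178.9 kips → bolt shear.

178.9 kips (bolt shear governs)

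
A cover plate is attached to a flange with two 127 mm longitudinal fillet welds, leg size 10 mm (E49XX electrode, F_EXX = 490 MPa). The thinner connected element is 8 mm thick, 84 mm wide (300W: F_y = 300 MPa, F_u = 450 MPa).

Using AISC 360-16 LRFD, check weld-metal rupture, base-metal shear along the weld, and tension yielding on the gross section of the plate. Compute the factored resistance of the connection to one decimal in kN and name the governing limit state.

Weld metal: throat = 0.707×10 = 7.07 mm, L = 2×127 = 254 mm. φR_n = 0.75 × 0.6 × 490 × 7.07 × 254 = 396.0 kN.
Base metal shear (8 mm plate): yield φR_n = 1.0×0.6×300×8×254 = 365.8 kN; rupture φR_n = 0.75×0.6×450×8×254 = 411.5 kN; take 365.8 kN (yield).
Tension yield (gross): A_g = 84×8 = 672 mm². φR_n = 0.90 × 300 × 672 = 181.4 kN.
Governing: min(396.0, 365.8, 181.4) = 181.4 kN → gross-section yield.

181.4 kN (gross-section yield governs)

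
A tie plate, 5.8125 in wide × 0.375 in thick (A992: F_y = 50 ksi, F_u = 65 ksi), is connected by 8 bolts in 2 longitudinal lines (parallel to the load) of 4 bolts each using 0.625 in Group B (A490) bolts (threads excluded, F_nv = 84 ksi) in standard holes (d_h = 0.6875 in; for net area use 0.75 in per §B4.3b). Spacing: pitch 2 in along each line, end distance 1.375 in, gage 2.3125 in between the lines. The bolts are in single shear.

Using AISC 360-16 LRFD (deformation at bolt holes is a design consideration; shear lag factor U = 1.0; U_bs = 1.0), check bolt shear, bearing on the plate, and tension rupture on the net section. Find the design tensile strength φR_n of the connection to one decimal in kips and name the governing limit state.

78.8 kips (net-section rupture governs)

Bolt shear: A_b = π(0.625)²/4 = 0.3068 in². φR_n = 0.75 × 84 × 0.3068 × 8 × 1 = 154.6 kips.
Bearing (0.375 in plate, F_u = 65 ksi): end bolts L_c = 1.375 − 0.6875/2 = 1.03125, R_n = min(1.2×1.03125×0.375×65, 2.4×0.625×0.375×65) = 30.164 kips/bolt; interior L_c = 2 − 0.6875 = 1.3125, R_n = 36.563 kips/bolt. φR_n = 0.75 × (2×30.164 + 6×36.563) = 209.8 kips.
Tension rupture (net): A_n = (5.8125 − 2×0.75)×0.375 = 1.6172 in² (U = 1.0, A_e = A_n). φR_n = 0.75 × 65 × 1.6172 = 78.8 kips.
Governing: min(154.6, 209.8, 78.8) = 78.8 kips → net-section rupture.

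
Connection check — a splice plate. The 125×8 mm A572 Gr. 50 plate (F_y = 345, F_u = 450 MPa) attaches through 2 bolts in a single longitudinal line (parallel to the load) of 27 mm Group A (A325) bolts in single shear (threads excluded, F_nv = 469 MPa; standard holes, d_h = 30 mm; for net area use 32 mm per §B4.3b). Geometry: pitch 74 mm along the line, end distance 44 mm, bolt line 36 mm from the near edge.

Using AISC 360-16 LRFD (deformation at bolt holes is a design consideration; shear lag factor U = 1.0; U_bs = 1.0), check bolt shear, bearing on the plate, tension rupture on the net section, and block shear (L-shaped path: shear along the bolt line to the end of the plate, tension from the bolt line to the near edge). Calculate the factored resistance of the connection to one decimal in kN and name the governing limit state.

167.4 kN (block shear governs)

Bolt shear: A_b = π(27)²/4 = 572.56 mm². φR_n = 0.75 × 469 × 572.56 × 2 × 1 = 402.8 kN.
Bearing (8 mm plate, F_u = 450 MPa): end bolts L_c = 44 − 30/2 = 29, R_n = min(1.2×29×8×450, 2.4×27×8×450) = 125.28 kN/bolt; interior L_c = 74 − 30 = 44, R_n = 190.08 kN/bolt. φR_n = 0.75 × (1×125.28 + 1×190.08) = 236.5 kN.
Tension rupture (net): A_n = (125 − 1×32)×8 = 744 mm² (U = 1.0, A_e = A_n). φR_n = 0.75 × 450 × 744 = 251.1 kN.
Block shear: shear path 1×[44+1×74] = 1×118 mm, A_gv = 944, A_nv = 1×(118 − 1.5×32)×8 = 560 mm²; tension to near edge: (36 − 0.5×32)×8 = 160 mm². R_n = min(0.6×450×560, 0.6×345×944) + 1.0×450×160 = min(151.2, 195.41) + 72 = 223.2 kN. φR_n = 0.75 × 223.2 = 167.4 kN.
Governing: min(402.8, 236.5, 251.1, 167.4) = 167.4 kN → block shear.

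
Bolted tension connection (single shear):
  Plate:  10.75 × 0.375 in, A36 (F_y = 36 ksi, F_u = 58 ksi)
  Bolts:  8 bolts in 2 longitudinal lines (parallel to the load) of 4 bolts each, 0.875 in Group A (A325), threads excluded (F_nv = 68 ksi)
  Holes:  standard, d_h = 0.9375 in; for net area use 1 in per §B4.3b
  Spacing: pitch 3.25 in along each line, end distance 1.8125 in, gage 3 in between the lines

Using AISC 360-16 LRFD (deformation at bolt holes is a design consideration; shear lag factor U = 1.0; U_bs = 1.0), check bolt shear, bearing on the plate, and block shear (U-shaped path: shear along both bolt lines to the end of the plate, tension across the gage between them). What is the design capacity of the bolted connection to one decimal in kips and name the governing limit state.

173.1 kips (block shear governs)

Bolt shear: A_b = π(0.875)²/4 = 0.60132 in². φR_n = 0.75 × 68 × 0.60132 × 8 × 1 = 245.3 kips.
Bearing (0.375 in plate, F_u = 58 ksi): end bolts L_c = 1.8125 − 0.9375/2 = 1.34375, R_n = min(1.2×1.34375×0.375×58, 2.4×0.875×0.375×58) = 35.072 kips/bolt; interior L_c = 3.25 − 0.9375 = 2.3125, R_n = 45.675 kips/bolt. φR_n = 0.75 × (2×35.072 + 6×45.675) = 258.1 kips.
Block shear: shear path 2×[1.8125+3×3.25] = 2×11.5625 in, A_gv = 8.6719, A_nv = 2×(11.5625 − 3.5×1)×0.375 = 6.0469 in²; tension across gage: (3 − 1×1)×0.375 = 0.75 in². R_n = min(0.6×58×6.0469, 0.6×36×8.6719) + 1.0×58×0.75 = min(210.43, 187.31) + 43.5 = 230.81 kips. φR_n = 0.75 × 230.81 = 173.1 kips.
Governing: min(245.3, 258.1, 173.1) = 173.1 kips → block shear.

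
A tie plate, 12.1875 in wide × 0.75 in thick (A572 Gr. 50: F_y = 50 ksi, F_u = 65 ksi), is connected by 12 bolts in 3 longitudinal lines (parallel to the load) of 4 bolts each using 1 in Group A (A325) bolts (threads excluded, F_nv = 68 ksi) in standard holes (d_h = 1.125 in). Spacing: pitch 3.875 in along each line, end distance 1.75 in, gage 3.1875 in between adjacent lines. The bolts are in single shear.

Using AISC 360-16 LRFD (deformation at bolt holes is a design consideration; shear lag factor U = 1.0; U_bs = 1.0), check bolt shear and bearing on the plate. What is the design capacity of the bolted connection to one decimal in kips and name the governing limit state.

480.7 kips (bolt shear governs)

Bolt shear: A_b = π(1)²/4 = 0.7854 in². φR_n = 0.75 × 68 × 0.7854 × 12 × 1 = 480.7 kips.
Bearing (0.75 in plate, F_u = 65 ksi): end bolts L_c = 1.75 − 1.125/2 = 1.1875, R_n = min(1.2×1.1875×0.75×65, 2.4×1×0.75×65) = 69.469 kips/bolt; interior L_c = 3.875 − 1.125 = 2.75, R_n = 117 kips/bolt. φR_n = 0.75 × (3×69.469 + 9×117) = 946.1 kips.
Governing: min(480.7, 946.1) = 480.7 kips → bolt shear.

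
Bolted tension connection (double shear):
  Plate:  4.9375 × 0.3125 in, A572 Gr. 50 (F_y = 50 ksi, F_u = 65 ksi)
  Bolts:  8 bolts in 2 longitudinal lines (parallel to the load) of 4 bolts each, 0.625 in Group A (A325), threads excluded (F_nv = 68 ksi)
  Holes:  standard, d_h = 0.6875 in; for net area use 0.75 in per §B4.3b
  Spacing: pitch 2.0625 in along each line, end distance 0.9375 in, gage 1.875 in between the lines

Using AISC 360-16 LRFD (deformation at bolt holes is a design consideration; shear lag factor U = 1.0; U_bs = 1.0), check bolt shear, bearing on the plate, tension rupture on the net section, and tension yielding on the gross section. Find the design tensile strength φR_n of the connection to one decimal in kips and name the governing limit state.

52.4 kips (net-section rupture governs)

Bolt shear: A_b = π(0.625)²/4 = 0.3068 in². φR_n = 0.75 × 68 × 0.3068 × 8 × 2 = 250.3 kips.
Bearing (0.3125 in plate, F_u = 65 ksi): end bolts L_c = 0.9375 − 0.6875/2 = 0.59375, R_n = min(1.2×0.59375×0.3125×65, 2.4×0.625×0.3125×65) = 14.473 kips/bolt; interior L_c = 2.0625 − 0.6875 = 1.375, R_n = 30.469 kips/bolt. φR_n = 0.75 × (2×14.473 + 6×30.469) = 158.8 kips.
Tension rupture (net): A_n = (4.9375 − 2×0.75)×0.3125 = 1.0742 in² (U = 1.0, A_e = A_n). φR_n = 0.75 × 65 × 1.0742 = 52.4 kips.
Tension yield (gross): A_g = 4.9375×0.3125 = 1.543 in². φR_n = 0.90 × 50 × 1.543 = 69.4 kips.
Governing: min(250.3, 158.8, 52.4, 69.4) = 52.4 kips → net-section rupture.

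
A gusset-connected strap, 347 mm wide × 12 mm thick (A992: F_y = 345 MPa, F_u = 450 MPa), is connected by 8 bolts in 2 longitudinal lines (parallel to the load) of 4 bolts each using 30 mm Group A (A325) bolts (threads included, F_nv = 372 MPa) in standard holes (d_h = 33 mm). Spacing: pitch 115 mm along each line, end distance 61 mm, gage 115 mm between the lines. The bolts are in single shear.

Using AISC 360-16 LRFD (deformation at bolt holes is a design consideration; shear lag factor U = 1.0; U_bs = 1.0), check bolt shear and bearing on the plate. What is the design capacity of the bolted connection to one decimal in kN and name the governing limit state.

1577.7 kN (bolt shear governs)

Bolt shear: A_b = π(30)²/4 = 706.86 mm². φR_n = 0.75 × 372 × 706.86 × 8 × 1 = 1577.7 kN.
Bearing (12 mm plate, F_u = 450 MPa): end bolts L_c = 61 − 33/2 = 44.5, R_n = min(1.2×44.5×12×450, 2.4×30×12×450) = 288.36 kN/bolt; interior L_c = 115 − 33 = 82, R_n = 388.8 kN/bolt. φR_n = 0.75 × (2×288.36 + 6×388.8) = 2182.1 kN.
Governing: min(1577.7, 2182.1) = 1577.7 kN → bolt shear.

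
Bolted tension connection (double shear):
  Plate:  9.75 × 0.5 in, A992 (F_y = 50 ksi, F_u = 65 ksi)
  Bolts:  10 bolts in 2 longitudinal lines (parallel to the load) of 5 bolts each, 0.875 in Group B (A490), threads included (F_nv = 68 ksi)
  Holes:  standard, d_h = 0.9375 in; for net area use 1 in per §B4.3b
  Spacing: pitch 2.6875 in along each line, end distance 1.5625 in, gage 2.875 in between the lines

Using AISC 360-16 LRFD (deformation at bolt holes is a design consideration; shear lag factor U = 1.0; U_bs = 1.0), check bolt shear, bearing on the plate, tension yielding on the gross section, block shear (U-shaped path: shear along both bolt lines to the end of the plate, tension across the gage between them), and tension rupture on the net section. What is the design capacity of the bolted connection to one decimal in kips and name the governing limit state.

188.9 kips (net-section rupture governs)

Bolt shear: A_b = π(0.875)²/4 = 0.60132 in². φR_n = 0.75 × 68 × 0.60132 × 10 × 2 = 613.3 kips.
Bearing (0.5 in plate, F_u = 65 ksi): end bolts L_c = 1.5625 − 0.9375/2 = 1.09375, R_n = min(1.2×1.09375×0.5×65, 2.4×0.875×0.5×65) = 42.656 kips/bolt; interior L_c = 2.6875 − 0.9375 = 1.75, R_n = 68.25 kips/bolt. φR_n = 0.75 × (2×42.656 + 8×68.25) = 473.5 kips.
Tension yield (gross): A_g = 9.75×0.5 = 4.875 in². φR_n = 0.90 × 50 × 4.875 = 219.4 kips.
Block shear: shear path 2×[1.5625+4×2.6875] = 2×12.3125 in, A_gv = 12.313, A_nv = 2×(12.3125 − 4.5×1)×0.5 = 7.8125 in²; tension across gage: (2.875 − 1×1)×0.5 = 0.9375 in². R_n = min(0.6×65×7.8125, 0.6×50×12.313) + 1.0×65×0.9375 = min(304.69, 369.39) + 60.938 = 365.63 kips. φR_n = 0.75 × 365.63 = 274.2 kips.
Tension rupture (net): A_n = (9.75 − 2×1)×0.5 = 3.875 in² (U = 1.0, A_e = A_n). φR_n = 0.75 × 65 × 3.875 = 188.9 kips.
Governing: min(613.3, 473.5, 219.4, 274.2, 188.9) = 188.9 kips → net-section rupture.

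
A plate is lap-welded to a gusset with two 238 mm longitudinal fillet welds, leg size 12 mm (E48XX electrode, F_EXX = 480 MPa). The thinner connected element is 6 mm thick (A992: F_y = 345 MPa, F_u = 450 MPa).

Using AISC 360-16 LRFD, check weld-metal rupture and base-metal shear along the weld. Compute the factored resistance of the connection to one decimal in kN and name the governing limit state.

578.3 kN (base-metal shear governs)

Weld metal: throat = 0.707×12 = 8.484 mm, L = 2×238 = 476 mm. φR_n = 0.75 × 0.6 × 480 × 8.484 × 476 = 872.3 kN.
Base metal shear (6 mm plate): yield φR_n = 1.0×0.6×345×6×476 = 591.2 kN; rupture φR_n = 0.75×0.6×450×6×476 = 578.3 kN; take 578.3 kN (rupture).
Governing: min(872.3, 578.3) = 578.3 kN → base-metal shear.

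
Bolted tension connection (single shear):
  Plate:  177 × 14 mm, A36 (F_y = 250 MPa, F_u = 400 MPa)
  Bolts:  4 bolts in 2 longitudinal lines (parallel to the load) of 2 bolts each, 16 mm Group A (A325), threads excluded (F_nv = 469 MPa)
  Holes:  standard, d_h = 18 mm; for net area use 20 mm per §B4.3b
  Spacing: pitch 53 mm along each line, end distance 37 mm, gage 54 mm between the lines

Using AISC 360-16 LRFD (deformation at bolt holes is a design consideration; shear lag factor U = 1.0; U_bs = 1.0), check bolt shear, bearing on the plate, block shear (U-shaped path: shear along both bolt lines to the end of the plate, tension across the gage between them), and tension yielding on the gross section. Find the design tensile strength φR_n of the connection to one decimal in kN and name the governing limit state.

282.9 kN (bolt shear governs)

Bolt shear: A_b = π(16)²/4 = 201.06 mm². φR_n = 0.75 × 469 × 201.06 × 4 × 1 = 282.9 kN.
Bearing (14 mm plate, F_u = 400 MPa): end bolts L_c = 37 − 18/2 = 28, R_n = min(1.2×28×14×400, 2.4×16×14×400) = 188.16 kN/bolt; interior L_c = 53 − 18 = 35, R_n = 215.04 kN/bolt. φR_n = 0.75 × (2×188.16 + 2×215.04) = 604.8 kN.
Block shear: shear path 2×[37+1×53] = 2×90 mm, A_gv = 2520, A_nv = 2×(90 − 1.5×20)×14 = 1680 mm²; tension across gage: (54 − 1×20)×14 = 476 mm². R_n = min(0.6×400×1680, 0.6×250×2520) + 1.0×400×476 = min(403.2, 378) + 190.4 = 568.4 kN. φR_n = 0.75 × 568.4 = 426.3 kN.
Tension yield (gross): A_g = 177×14 = 2478 mm². φR_n = 0.90 × 250 × 2478 = 557.6 kN.
Governing: min(282.9, 604.8, 426.3, 557.6) = 282.9 kN → bolt shear.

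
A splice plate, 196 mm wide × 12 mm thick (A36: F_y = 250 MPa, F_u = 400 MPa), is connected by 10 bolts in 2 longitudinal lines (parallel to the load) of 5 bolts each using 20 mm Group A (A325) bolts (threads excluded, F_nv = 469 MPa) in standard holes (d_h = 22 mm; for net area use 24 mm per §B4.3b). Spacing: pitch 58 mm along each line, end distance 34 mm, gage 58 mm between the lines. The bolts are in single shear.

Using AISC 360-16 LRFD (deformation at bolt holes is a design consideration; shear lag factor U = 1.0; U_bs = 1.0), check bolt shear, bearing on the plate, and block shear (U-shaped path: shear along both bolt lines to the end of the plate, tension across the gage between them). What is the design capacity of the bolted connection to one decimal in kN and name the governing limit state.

Bolt shear: A_b = π(20)²/4 = 314.16 mm². φR_n = 0.75 × 469 × 314.16 × 10 × 1 = 1105.1 kN.
Bearing (12 mm plate, F_u = 400 MPa): end bolts L_c = 34 − 22/2 = 23, R_n = min(1.2×23×12×400, 2.4×20×12×400) = 132.48 kN/bolt; interior L_c = 58 − 22 = 36, R_n = 207.36 kN/bolt. φR_n = 0.75 × (2×132.48 + 8×207.36) = 1442.9 kN.
Block shear: shear path 2×[34+4×58] = 2×266 mm, A_gv = 6384, A_nv = 2×(266 − 4.5×24)×12 = 3792 mm²; tension across gage: (58 − 1×24)×12 = 408 mm². R_n = min(0.6×400×3792, 0.6×250×6384) + 1.0×400×408 = min(910.08, 957.6) + 163.2 = 1073.3 kN. φR_n = 0.75 × 1073.3 = 805.0 kN.
Governing: min(1105.1, 1442.9, 805.0) = 805.0 kN → block shear.

805.0 kN (block shear governs)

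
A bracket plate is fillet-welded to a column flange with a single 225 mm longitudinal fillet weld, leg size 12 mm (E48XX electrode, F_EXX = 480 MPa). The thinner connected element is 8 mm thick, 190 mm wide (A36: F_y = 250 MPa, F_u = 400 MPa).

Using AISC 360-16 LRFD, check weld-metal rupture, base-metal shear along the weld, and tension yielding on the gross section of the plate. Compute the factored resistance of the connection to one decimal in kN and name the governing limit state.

Weld metal: throat = 0.707×12 = 8.484 mm, L = 225 mm. φR_n = 0.75 × 0.6 × 480 × 8.484 × 225 = 412.3 kN.
Base metal shear (8 mm plate): yield φR_n = 1.0×0.6×250×8×225 = 270.0 kN; rupture φR_n = 0.75×0.6×400×8×225 = 324.0 kN; take 270.0 kN (yield).
Tension yield (gross): A_g = 190×8 = 1520 mm². φR_n = 0.90 × 250 × 1520 = 342.0 kN.
Governing: min(412.3, 270.0, 342.0) = 270.0 kN → base-metal shear.

270.0 kN (base-metal shear governs)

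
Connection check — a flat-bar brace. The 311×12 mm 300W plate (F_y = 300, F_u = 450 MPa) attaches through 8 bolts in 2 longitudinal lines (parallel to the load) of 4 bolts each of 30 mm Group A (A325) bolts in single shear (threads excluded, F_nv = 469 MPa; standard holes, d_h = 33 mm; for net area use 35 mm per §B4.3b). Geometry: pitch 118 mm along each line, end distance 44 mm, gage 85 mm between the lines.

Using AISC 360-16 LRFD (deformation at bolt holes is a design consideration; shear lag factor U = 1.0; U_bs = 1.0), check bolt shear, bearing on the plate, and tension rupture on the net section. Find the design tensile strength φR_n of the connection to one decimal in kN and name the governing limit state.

Bolt shear: A_b = π(30)²/4 = 706.86 mm². φR_n = 0.75 × 469 × 706.86 × 8 × 1 = 1989.1 kN.
Bearing (12 mm plate, F_u = 450 MPa): end bolts L_c = 44 − 33/2 = 27.5, R_n = min(1.2×27.5×12×450, 2.4×30×12×450) = 178.2 kN/bolt; interior L_c = 118 − 33 = 85, R_n = 388.8 kN/bolt. φR_n = 0.75 × (2×178.2 + 6×388.8) = 2016.9 kN.
Tension rupture (net): A_n = (311 − 2×35)×12 = 2892 mm² (U = 1.0, A_e = A_n). φR_n = 0.75 × 450 × 2892 = 976.1 kN.
Governing: min(1989.1, 2016.9, 976.1) = 976.1 kN → net-section rupture.

976.1 kN (net-section rupture governs)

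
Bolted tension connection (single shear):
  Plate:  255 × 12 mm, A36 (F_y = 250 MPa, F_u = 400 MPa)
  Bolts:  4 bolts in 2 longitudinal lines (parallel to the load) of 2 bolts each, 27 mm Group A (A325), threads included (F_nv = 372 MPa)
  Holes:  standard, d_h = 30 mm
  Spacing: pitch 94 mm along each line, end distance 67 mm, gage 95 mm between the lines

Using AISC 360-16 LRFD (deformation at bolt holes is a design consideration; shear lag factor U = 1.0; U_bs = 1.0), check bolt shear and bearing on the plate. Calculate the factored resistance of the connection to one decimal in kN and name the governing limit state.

639.0 kN (bolt shear governs)

Bolt shear: A_b = π(27)²/4 = 572.56 mm². φR_n = 0.75 × 372 × 572.56 × 4 × 1 = 639.0 kN.
Bearing (12 mm plate, F_u = 400 MPa): end bolts L_c = 67 − 30/2 = 52, R_n = min(1.2×52×12×400, 2.4×27×12×400) = 299.52 kN/bolt; interior L_c = 94 − 30 = 64, R_n = 311.04 kN/bolt. φR_n = 0.75 × (2×299.52 + 2×311.04) = 915.8 kN.
Governing: min(639.0, 915.8) = 639.0 kN → bolt shear.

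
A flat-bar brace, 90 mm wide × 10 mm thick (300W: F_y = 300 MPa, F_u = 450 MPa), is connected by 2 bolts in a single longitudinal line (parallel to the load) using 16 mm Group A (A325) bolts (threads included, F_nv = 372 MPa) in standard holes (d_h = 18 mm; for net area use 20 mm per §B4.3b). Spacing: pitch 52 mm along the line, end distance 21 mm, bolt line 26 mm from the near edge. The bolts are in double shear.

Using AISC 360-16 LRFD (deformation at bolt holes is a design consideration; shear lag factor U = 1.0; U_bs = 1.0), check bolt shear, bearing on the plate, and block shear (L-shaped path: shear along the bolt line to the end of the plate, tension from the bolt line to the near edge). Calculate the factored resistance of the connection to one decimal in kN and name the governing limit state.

141.1 kN (block shear governs)

Bolt shear: A_b = π(16)²/4 = 201.06 mm². φR_n = 0.75 × 372 × 201.06 × 2 × 2 = 224.4 kN.
Bearing (10 mm plate, F_u = 450 MPa): end bolts L_c = 21 − 18/2 = 12, R_n = min(1.2×12×10×450, 2.4×16×10×450) = 64.8 kN/bolt; interior L_c = 52 − 18 = 34, R_n = 172.8 kN/bolt. φR_n = 0.75 × (1×64.8 + 1×172.8) = 178.2 kN.
Block shear: shear path 1×[21+1×52] = 1×73 mm, A_gv = 730, A_nv = 1×(73 − 1.5×20)×10 = 430 mm²; tension to near edge: (26 − 0.5×20)×10 = 160 mm². R_n = min(0.6×450×430, 0.6×300×730) + 1.0×450×160 = min(116.1, 131.4) + 72 = 188.1 kN. φR_n = 0.75 × 188.1 = 141.1 kN.
Governing: min(224.4, 178.2, 141.1) = 141.1 kN → block shear.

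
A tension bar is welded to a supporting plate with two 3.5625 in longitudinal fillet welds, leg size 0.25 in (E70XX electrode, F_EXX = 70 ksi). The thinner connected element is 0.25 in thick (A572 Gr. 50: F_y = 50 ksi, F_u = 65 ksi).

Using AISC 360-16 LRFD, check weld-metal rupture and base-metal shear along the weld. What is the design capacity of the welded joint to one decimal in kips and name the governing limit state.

39.7 kips (weld metal governs)

Weld metal: throat = 0.707×0.25 = 0.17675 in, L = 2×3.5625 = 7.125 in. φR_n = 0.75 × 0.6 × 70 × 0.17675 × 7.125 = 39.7 kips.
Base metal shear (0.25 in plate): yield φR_n = 1.0×0.6×50×0.25×7.125 = 53.4 kips; rupture φR_n = 0.75×0.6×65×0.25×7.125 = 52.1 kips; take 52.1 kips (rupture).
Governing: min(39.7, 52.1) = 39.7 kips → weld metal.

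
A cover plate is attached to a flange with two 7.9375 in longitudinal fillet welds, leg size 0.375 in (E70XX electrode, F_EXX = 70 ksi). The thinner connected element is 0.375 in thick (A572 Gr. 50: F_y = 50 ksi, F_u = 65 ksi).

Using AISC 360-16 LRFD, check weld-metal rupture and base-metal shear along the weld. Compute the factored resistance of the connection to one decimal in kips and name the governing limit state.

132.6 kips (weld metal governs)

Weld metal: throat = 0.707×0.375 = 0.26513 in, L = 2×7.9375 = 15.875 in. φR_n = 0.75 × 0.6 × 70 × 0.26513 × 15.875 = 132.6 kips.
Base metal shear (0.375 in plate): yield φR_n = 1.0×0.6×50×0.375×15.875 = 178.6 kips; rupture φR_n = 0.75×0.6×65×0.375×15.875 = 174.1 kips; take 174.1 kips (rupture).
Governing: min(132.6, 174.1) = 132.6 kips → weld metal.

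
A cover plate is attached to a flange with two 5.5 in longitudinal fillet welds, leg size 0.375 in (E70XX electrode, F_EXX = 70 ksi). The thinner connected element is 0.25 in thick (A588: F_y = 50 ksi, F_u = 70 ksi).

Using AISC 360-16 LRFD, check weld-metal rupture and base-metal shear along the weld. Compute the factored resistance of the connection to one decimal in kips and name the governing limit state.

82.5 kips (base-metal shear governs)

Weld metal: throat = 0.707×0.375 = 0.26513 in, L = 2×5.5 = 11 in. φR_n = 0.75 × 0.6 × 70 × 0.26513 × 11 = 91.9 kips.
Base metal shear (0.25 in plate): yield φR_n = 1.0×0.6×50×0.25×11 = 82.5 kips; rupture φR_n = 0.75×0.6×70×0.25×11 = 86.6 kips; take 82.5 kips (yield).
Governing: min(91.9, 82.5) = 82.5 kips → base-metal shear.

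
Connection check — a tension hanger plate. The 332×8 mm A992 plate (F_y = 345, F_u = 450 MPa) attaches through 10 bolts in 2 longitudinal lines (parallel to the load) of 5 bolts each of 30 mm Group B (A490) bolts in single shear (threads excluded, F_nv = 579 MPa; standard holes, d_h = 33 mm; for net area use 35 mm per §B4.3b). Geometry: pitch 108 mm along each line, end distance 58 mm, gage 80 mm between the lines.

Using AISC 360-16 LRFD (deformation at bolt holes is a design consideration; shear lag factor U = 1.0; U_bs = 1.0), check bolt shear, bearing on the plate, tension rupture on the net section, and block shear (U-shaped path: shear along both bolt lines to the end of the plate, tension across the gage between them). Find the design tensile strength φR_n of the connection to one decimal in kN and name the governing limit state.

Bolt shear: A_b = π(30)²/4 = 706.86 mm². φR_n = 0.75 × 579 × 706.86 × 10 × 1 = 3069.5 kN.
Bearing (8 mm plate, F_u = 450 MPa): end bolts L_c = 58 − 33/2 = 41.5, R_n = min(1.2×41.5×8×450, 2.4×30×8×450) = 179.28 kN/bolt; interior L_c = 108 − 33 = 75, R_n = 259.2 kN/bolt. φR_n = 0.75 × (2×179.28 + 8×259.2) = 1824.1 kN.
Tension rupture (net): A_n = (332 − 2×35)×8 = 2096 mm² (U = 1.0, A_e = A_n). φR_n = 0.75 × 450 × 2096 = 707.4 kN.
Block shear: shear path 2×[58+4×108] = 2×490 mm, A_gv = 7840, A_nv = 2×(490 − 4.5×35)×8 = 5320 mm²; tension across gage: (80 − 1×35)×8 = 360 mm². R_n = min(0.6×450×5320, 0.6×345×7840) + 1.0×450×360 = min(1436.4, 1622.9) + 162 = 1598.4 kN. φR_n = 0.75 × 1598.4 = 1198.8 kN.
Governing: min(3069.5, 1824.1, 707.4, 1198.8) = 707.4 kN → net-section rupture.

707.4 kN (net-section rupture governs)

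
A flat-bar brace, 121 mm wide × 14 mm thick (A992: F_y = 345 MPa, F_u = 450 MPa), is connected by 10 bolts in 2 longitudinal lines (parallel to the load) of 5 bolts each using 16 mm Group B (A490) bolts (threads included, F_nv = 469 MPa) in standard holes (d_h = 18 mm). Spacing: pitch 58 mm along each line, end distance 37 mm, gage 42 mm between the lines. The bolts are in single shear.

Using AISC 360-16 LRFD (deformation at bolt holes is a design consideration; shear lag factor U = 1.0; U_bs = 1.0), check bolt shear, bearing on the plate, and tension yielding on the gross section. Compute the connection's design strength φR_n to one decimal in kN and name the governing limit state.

526.0 kN (gross-section yield governs)

Bolt shear: A_b = π(16)²/4 = 201.06 mm². φR_n = 0.75 × 469 × 201.06 × 10 × 1 = 707.2 kN.
Bearing (14 mm plate, F_u = 450 MPa): end bolts L_c = 37 − 18/2 = 28, R_n = min(1.2×28×14×450, 2.4×16×14×450) = 211.68 kN/bolt; interior L_c = 58 − 18 = 40, R_n = 241.92 kN/bolt. φR_n = 0.75 × (2×211.68 + 8×241.92) = 1769.0 kN.
Tension yield (gross): A_g = 121×14 = 1694 mm². φR_n = 0.90 × 345 × 1694 = 526.0 kN.
Governing: min(707.2, 1769.0, 526.0) = 526.0 kN → gross-section yield.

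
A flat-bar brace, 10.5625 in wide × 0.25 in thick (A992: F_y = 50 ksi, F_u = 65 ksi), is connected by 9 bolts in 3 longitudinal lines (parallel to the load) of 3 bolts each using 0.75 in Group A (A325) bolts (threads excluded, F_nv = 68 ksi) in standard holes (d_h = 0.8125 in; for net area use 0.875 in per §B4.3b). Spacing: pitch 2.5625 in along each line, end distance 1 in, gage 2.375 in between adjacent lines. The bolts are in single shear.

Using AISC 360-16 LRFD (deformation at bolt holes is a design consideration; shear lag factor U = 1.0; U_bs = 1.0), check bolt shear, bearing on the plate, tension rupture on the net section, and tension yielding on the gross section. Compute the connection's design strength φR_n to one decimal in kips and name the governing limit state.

Bolt shear: A_b = π(0.75)²/4 = 0.44179 in². φR_n = 0.75 × 68 × 0.44179 × 9 × 1 = 202.8 kips.
Bearing (0.25 in plate, F_u = 65 ksi): end bolts L_c = 1 − 0.8125/2 = 0.59375, R_n = min(1.2×0.59375×0.25×65, 2.4×0.75×0.25×65) = 11.578 kips/bolt; interior L_c = 2.5625 − 0.8125 = 1.75, R_n = 29.25 kips/bolt. φR_n = 0.75 × (3×11.578 + 6×29.25) = 157.7 kips.
Tension rupture (net): A_n = (10.5625 − 3×0.875)×0.25 = 1.9844 in² (U = 1.0, A_e = A_n). φR_n = 0.75 × 65 × 1.9844 = 96.7 kips.
Tension yield (gross): A_g = 10.5625×0.25 = 2.6406 in². φR_n = 0.90 × 50 × 2.6406 = 118.8 kips.
Governing: min(202.8, 157.7, 96.7, 118.8) = 96.7 kips → net-section rupture.

96.7 kips (net-section rupture governs)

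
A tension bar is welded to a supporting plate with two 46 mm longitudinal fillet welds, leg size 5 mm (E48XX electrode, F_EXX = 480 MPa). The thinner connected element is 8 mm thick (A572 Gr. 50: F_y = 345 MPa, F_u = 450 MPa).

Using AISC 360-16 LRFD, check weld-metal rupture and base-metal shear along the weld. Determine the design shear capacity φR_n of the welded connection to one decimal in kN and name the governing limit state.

Weld metal: throat = 0.707×5 = 3.535 mm, L = 2×46 = 92 mm. φR_n = 0.75 × 0.6 × 480 × 3.535 × 92 = 70.2 kN.
Base metal shear (8 mm plate): yield φR_n = 1.0×0.6×345×8×92 = 152.4 kN; rupture φR_n = 0.75×0.6×450×8×92 = 149.0 kN; take 149.0 kN (rupture).
Governing: min(70.2, 149.0) = 70.2 kN → weld metal.

70.2 kN (weld metal governs)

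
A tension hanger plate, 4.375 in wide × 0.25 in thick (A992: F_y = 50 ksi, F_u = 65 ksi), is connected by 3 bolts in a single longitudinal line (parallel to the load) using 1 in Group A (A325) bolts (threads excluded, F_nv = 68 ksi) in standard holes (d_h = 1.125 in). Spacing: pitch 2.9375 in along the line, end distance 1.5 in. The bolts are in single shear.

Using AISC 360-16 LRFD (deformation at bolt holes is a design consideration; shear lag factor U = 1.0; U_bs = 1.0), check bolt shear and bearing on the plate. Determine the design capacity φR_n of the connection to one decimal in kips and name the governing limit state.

66.7 kips (bearing governs)

Bolt shear: A_b = π(1)²/4 = 0.7854 in². φR_n = 0.75 × 68 × 0.7854 × 3 × 1 = 120.2 kips.
Bearing (0.25 in plate, F_u = 65 ksi): end bolts L_c = 1.5 − 1.125/2 = 0.9375, R_n = min(1.2×0.9375×0.25×65, 2.4×1×0.25×65) = 18.281 kips/bolt; interior L_c = 2.9375 − 1.125 = 1.8125, R_n = 35.344 kips/bolt. φR_n = 0.75 × (1×18.281 + 2×35.344) = 66.7 kips.
Governing: min(120.2, 66.7) = 66.7 kips → bearing.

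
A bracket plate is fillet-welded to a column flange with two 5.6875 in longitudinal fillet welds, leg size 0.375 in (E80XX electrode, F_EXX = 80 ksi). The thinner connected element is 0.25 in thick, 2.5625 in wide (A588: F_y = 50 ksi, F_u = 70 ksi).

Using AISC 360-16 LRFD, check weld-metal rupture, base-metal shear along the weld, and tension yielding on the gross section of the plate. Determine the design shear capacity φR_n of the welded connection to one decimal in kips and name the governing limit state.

Weld metal: throat = 0.707×0.375 = 0.26513 in, L = 2×5.6875 = 11.375 in. φR_n = 0.75 × 0.6 × 80 × 0.26513 × 11.375 = 108.6 kips.
Base metal shear (0.25 in plate): yield φR_n = 1.0×0.6×50×0.25×11.375 = 85.3 kips; rupture φR_n = 0.75×0.6×70×0.25×11.375 = 89.6 kips; take 85.3 kips (yield).
Tension yield (gross): A_g = 2.5625×0.25 = 0.64063 in². φR_n = 0.90 × 50 × 0.64063 = 28.8 kips.
Governing: min(108.6, 85.3, 28.8) = 28.8 kips → gross-section yield.

28.8 kips (gross-section yield governs)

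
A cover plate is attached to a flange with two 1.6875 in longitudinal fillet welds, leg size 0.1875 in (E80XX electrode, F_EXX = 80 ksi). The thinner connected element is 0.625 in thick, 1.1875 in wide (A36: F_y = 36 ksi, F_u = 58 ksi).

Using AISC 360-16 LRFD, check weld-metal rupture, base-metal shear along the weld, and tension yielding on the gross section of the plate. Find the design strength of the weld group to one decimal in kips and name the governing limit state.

Weld metal: throat = 0.707×0.1875 = 0.13256 in, L = 2×1.6875 = 3.375 in. φR_n = 0.75 × 0.6 × 80 × 0.13256 × 3.375 = 16.1 kips.
Base metal shear (0.625 in plate): yield φR_n = 1.0×0.6×36×0.625×3.375 = 45.6 kips; rupture φR_n = 0.75×0.6×58×0.625×3.375 = 55.1 kips; take 45.6 kips (yield).
Tension yield (gross): A_g = 1.1875×0.625 = 0.74219 in². φR_n = 0.90 × 36 × 0.74219 = 24.0 kips.
Governing: min(16.1, 45.6, 24.0) = 16.1 kips → weld metal.

16.1 kips (weld metal governs)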